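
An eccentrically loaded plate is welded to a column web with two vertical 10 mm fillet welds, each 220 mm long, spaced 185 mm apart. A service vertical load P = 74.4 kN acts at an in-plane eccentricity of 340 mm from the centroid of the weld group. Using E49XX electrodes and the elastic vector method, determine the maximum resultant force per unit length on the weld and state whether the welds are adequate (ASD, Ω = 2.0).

f_max ≈ 776 N/mm; adequate

E49XX → F_EXX = 490 MPa.
Total weld length L_w = 440 mm. Treat welds as unit-width lines.
Polar moment about centroid: J = 2[d³/12 + d(b/2)²] = 2[220³/12 + 220×92.5²] = 5539000 mm³.
Direct shear f_v = P/L_w = 74.4×10³ / 440 = 169.1 N/mm (vertical).
Torsion M = P·e = 74.4×10³ × 340 = 25296000 N·mm.
Critical point at (x, y) = (92.5, 110) from centroid. f_tx = M·y/J = 502.3 N/mm; f_ty = M·x/J = 422.4 N/mm.
Resultant f_max = √[f_tx² + (f_v + f_ty)²] = √[502.3² + (169.1 + 422.4)²] = 776 N/mm.
Capacity per unit length: r_n/Ω = (1/2.0) × 0.6 × 490 × (0.707 × 10) = 1039 N/mm.
776 ≤ 1039 → adequate.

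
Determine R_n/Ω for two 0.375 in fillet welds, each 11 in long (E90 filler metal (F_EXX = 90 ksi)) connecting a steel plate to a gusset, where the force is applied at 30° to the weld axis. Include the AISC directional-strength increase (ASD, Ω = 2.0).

R_n/Ω ≈ 185 kips

t_e = 0.707 × 0.375 = 0.2651 in; A_we = 0.2651 × 22 = 5.833 in².
Directional factor: 1.0 + 0.5 sin^1.5(30°) = 1.177.
F_nw = 0.6 × 90 × 1.177 = 63.55 ksi.
R_n/Ω = (63.55 × 5.833) / 2.0 = 185.3 kips.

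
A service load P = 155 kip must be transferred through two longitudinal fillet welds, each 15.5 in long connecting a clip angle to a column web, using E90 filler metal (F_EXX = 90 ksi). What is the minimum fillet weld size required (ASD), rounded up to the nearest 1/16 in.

w = 5/16 in

Total weld length L = 31 in.
Required throat t_e = P × Ω / (0.6 F_EXX × L) = 155 × 2.0 / (0.6 × 90 × 31) = 0.1852 in.
Required leg w = t_e / 0.707 = 0.2619 in → use 5/16 in.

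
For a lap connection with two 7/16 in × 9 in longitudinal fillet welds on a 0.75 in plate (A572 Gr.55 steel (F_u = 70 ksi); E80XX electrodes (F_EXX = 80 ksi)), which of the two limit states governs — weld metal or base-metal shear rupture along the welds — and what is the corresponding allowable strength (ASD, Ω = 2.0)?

R_n/Ω ≈ 134 kips (weld metal governs)

t_e = 0.707 × 0.4375 = 0.3093 in; L = 18 in.
Weld metal: R_n/Ω = (1/2.0) × 0.6 × 80 × 0.3093 × 18 = 133.6 kips.
Base metal (shear rupture): R_n/Ω = (1/2.0) × 0.6 × 70 × 0.75 × 18 = 283.5 kips.
Governing: weld metal.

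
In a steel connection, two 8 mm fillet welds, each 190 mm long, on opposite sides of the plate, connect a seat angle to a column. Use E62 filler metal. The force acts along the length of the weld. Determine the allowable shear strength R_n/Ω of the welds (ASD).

R_n/Ω ≈ 400 kN

E62XX → F_EXX = 620 MPa.
Effective throat t_e = 0.707 × 8 = 5.656 mm.
Total length L = 380 mm; A_we = 5.656 × 380 = 2149 mm².
F_nw = 0.6 F_EXX = 0.6 × 620 = 372 MPa.
R_n = 372 × 2149 × 10⁻³ = 799.5 kN; R_n/Ω = 799.5/2.0 = 399.8 kN.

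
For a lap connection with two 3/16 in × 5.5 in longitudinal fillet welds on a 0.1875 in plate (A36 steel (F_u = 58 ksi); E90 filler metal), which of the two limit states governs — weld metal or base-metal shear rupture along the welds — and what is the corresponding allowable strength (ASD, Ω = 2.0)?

E90XX → F_EXX = 90 ksi.
t_e = 0.707 × 0.1875 = 0.1326 in; L = 11 in.
Weld metal: R_n/Ω = (1/2.0) × 0.6 × 90 × 0.1326 × 11 = 39.37 kip.
Base metal (shear rupture): R_n/Ω = (1/2.0) × 0.6 × 58 × 0.1875 × 11 = 35.89 kip.
Governing: base-metal shear rupture.

R_n/Ω ≈ 35.9 kip (base-metal shear rupture governs)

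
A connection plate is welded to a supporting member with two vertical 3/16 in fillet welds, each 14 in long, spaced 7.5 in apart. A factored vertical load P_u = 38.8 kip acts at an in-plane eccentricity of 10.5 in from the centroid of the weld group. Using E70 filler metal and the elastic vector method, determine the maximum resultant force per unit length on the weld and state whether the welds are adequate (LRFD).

f_max ≈ 4.62 kip/in; NOT adequate

E70XX → F_EXX = 70 ksi.
Total weld length L_w = 28 in. Treat welds as unit-width lines.
Polar moment about centroid: J = 2[d³/12 + d(b/2)²] = 2[14³/12 + 14×3.75²] = 851.1 in³.
Direct shear f_v = P/L_w = 38.8 / 28 = 1.386 kip/in (vertical).
Torsion M = P·e = 38.8 × 10.5 = 407.4 kip·in.
Critical point at (x, y) = (3.75, 7) from centroid. f_tx = M·y/J = 3.351 kip/in; f_ty = M·x/J = 1.795 kip/in.
Resultant f_max = √[f_tx² + (f_v + f_ty)²] = √[3.351² + (1.386 + 1.795)²] = 4.62 kip/in.
Capacity per unit length: φr_n = 0.75 × 0.6 × 70 × (0.707 × 0.1875) = 4.176 kip/in.
4.62 > 4.176 → NOT adequate.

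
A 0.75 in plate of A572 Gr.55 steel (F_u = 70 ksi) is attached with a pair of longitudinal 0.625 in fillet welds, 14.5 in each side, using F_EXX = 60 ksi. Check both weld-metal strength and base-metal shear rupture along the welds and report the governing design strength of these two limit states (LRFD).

t_e = 0.707 × 0.625 = 0.4419 in; L = 29 in.
Weld metal: φR_n = 0.75 × 0.6 × 60 × 0.4419 × 29 = 346 kips.
Base metal (shear rupture): φR_n = 0.75 × 0.6 × 70 × 0.75 × 29 = 685.1 kips.
Governing: weld metal.

φR_n ≈ 346 kips (weld metal governs)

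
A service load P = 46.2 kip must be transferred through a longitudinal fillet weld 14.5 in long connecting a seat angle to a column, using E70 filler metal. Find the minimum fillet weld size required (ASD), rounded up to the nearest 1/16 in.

E70XX → F_EXX = 70 ksi.
Total weld length L = 14.5 in.
Required throat t_e = P × Ω / (0.6 F_EXX × L) = 46.2 × 2.0 / (0.6 × 70 × 14.5) = 0.1517 in.
Required leg w = t_e / 0.707 = 0.2146 in → use 1/4 in.

w = 1/4 in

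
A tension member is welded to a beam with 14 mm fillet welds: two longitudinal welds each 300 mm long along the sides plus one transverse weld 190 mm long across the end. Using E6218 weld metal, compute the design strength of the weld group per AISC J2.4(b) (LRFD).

φR_n ≈ 2200 kN

E62XX → F_EXX = 620 MPa.
t_e = 0.707 × 14 = 9.898 mm.
R_nwl = 0.6 × 620 × 9.898 × 600 × 10⁻³ = 2209 kN (longitudinal, 2 welds).
R_nwt = 0.6 × 620 × 9.898 × 190 × 10⁻³ = 699.6 kN (transverse, base value).
(i) R_nwl + R_nwt = 2909 kN; (ii) 0.85 R_nwl + 1.5 R_nwt = 2927 kN.
R_n = max = 2927 kN [governs: (ii)]; φR_n = 2195 kN.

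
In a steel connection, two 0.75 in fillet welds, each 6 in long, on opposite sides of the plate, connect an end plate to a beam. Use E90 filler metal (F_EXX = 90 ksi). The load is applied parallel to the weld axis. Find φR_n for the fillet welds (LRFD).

Effective throat t_e = 0.707 × 0.75 = 0.5302 in.
Total length L = 12 in; A_we = 0.5302 × 12 = 6.363 in².
F_nw = 0.6 F_EXX = 0.6 × 90 = 54 ksi.
φR_n = 0.75 × 54 × 6.363 = 257.7 kip.

φR_n ≈ 258 kip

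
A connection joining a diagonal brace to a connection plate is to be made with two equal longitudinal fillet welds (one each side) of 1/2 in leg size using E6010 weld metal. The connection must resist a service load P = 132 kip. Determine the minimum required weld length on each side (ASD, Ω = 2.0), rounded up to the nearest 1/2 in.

L = 10.5 in on each side

E60XX → F_EXX = 60 ksi.
Throat t_e = 0.707 × 0.5 = 0.3535 in.
r_n/Ω = (0.6 × 60 × 0.3535) / 2.0 = 6.363 kip/in.
L_req = P / (r_n/Ω) = 132 / 6.363 = 20.74 in total.
Per side: 20.74 / 2 = 10.37 in.
Round up → use L = 10.5 in on each side.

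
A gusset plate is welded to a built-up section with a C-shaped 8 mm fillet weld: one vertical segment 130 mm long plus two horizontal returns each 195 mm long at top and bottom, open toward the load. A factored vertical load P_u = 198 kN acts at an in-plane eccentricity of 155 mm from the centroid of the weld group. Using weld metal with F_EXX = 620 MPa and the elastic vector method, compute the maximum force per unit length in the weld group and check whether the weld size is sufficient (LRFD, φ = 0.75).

f_max ≈ 1410 N/mm; adequate

Total weld length L_w = 520 mm. Treat welds as unit-width lines.
Centroid: x̄ = 2×195×97.5 / 520 = 73.12 mm from the vertical weld.
Polar moment about centroid: J = I_x + I_y = [130³/12 + 2×195×65²] + [130×73.12² + 2(195³/12 + 195×24.38²)] = 3994000 mm³.
Direct shear f_v = P/L_w = 198×10³ / 520 = 380.8 N/mm (vertical).
Torsion M = P·e = 198×10³ × 155 = 30690000 N·mm.
Critical point at (x, y) = (121.9, 65) from centroid. f_tx = M·y/J = 499.5 N/mm; f_ty = M·x/J = 936.6 N/mm.
Resultant f_max = √[f_tx² + (f_v + f_ty)²] = √[499.5² + (380.8 + 936.6)²] = 1409 N/mm.
Capacity per unit length: φr_n = 0.75 × 0.6 × 620 × (0.707 × 8) = 1578 N/mm.
1409 ≤ 1578 → adequate.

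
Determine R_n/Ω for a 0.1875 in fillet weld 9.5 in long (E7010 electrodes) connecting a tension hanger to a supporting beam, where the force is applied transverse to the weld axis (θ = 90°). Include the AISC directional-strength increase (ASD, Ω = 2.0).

R_n/Ω ≈ 39.7 kips

E70XX → F_EXX = 70 ksi.
t_e = 0.707 × 0.1875 = 0.1326 in; A_we = 0.1326 × 9.5 = 1.259 in².
Directional factor: 1.0 + 0.5 sin^1.5(90°) = 1.5.
F_nw = 0.6 × 70 × 1.5 = 63 ksi.
R_n/Ω = (63 × 1.259) / 2.0 = 39.67 kips.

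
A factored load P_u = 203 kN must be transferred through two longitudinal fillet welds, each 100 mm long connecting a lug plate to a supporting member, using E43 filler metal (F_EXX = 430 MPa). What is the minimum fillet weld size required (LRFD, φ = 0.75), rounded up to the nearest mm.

w = 8 mm

Total weld length L = 200 mm.
Required throat t_e = P_u / (φ × 0.6 F_EXX × L) = 203 / (0.75 × 0.6 × 430 × 200 × 10⁻³) = 5.245 mm.
Required leg w = t_e / 0.707 = 7.419 mm → use 8 mm.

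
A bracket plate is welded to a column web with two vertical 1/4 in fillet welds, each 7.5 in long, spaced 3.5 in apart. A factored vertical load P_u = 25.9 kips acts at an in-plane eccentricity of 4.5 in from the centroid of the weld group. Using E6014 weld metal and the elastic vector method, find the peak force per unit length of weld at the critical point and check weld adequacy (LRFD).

E60XX → F_EXX = 60 ksi.
Total weld length L_w = 15 in. Treat welds as unit-width lines.
Polar moment about centroid: J = 2[d³/12 + d(b/2)²] = 2[7.5³/12 + 7.5×1.75²] = 116.2 in³.
Direct shear f_v = P/L_w = 25.9 / 15 = 1.727 kip/in (vertical).
Torsion M = P·e = 25.9 × 4.5 = 116.55 kip·in.
Critical point at (x, y) = (1.75, 3.75) from centroid. f_tx = M·y/J = 3.76 kip/in; f_ty = M·x/J = 1.755 kip/in.
Resultant f_max = √[f_tx² + (f_v + f_ty)²] = √[3.76² + (1.727 + 1.755)²] = 5.124 kip/in.
Capacity per unit length: φr_n = 0.75 × 0.6 × 60 × (0.707 × 0.25) = 4.772 kip/in.
5.124 > 4.772 → NOT adequate.

f_max ≈ 5.12 kip/in; NOT adequate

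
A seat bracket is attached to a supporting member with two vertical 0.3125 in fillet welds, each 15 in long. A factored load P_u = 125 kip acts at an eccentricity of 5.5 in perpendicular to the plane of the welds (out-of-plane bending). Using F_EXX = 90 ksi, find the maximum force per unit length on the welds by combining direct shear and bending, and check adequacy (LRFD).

f_max ≈ 10.1 kip/in; NOT adequate

L_w = 2 × 15 = 30 in; section modulus (unit throat) S = 2 × L²/6 = 75 in².
Direct shear f_v = P/L_w = 125/30 = 4.167 kip/in.
Moment M = P × e = 125 × 5.5 = 687.5 kip·in; bending f_b = M/S = 9.167 kip/in.
f_max = √(f_v² + f_b²) = √(4.167² + 9.167²) = 10.07 kip/in.
φr_n = 0.75 × 0.6 × 90 × (0.707 × 0.3125) = 8.948 kip/in → NOT adequate.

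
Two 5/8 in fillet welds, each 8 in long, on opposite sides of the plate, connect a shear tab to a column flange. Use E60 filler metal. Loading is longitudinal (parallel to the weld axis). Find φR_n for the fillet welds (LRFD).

φR_n ≈ 191 kips

E60XX → F_EXX = 60 ksi.
Effective throat t_e = 0.707 × 0.625 = 0.4419 in.
Total length L = 16 in; A_we = 0.4419 × 16 = 7.07 in².
F_nw = 0.6 F_EXX = 0.6 × 60 = 36 ksi.
φR_n = 0.75 × 36 × 7.07 = 190.9 kips.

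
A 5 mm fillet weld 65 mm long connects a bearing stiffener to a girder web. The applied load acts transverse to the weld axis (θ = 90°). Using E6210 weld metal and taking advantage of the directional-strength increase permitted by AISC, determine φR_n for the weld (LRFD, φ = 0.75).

E62XX → F_EXX = 620 MPa.
t_e = 0.707 × 5 = 3.535 mm; A_we = 3.535 × 65 = 229.8 mm².
Directional factor: 1.0 + 0.5 sin^1.5(90°) = 1.5.
F_nw = 0.6 × 620 × 1.5 = 558 MPa.
φR_n = 0.75 × 558 × 229.8 × 10⁻³ = 96.16 kN.

φR_n ≈ 96.2 kN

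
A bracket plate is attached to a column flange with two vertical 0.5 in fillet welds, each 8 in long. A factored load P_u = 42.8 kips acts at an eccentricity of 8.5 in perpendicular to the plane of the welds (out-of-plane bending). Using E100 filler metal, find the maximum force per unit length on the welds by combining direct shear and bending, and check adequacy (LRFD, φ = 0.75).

f_max ≈ 17.3 kip/in; NOT adequate

E100XX → F_EXX = 100 ksi.
L_w = 2 × 8 = 16 in; section modulus (unit throat) S = 2 × L²/6 = 21.33 in².
Direct shear f_v = P/L_w = 42.8/16 = 2.675 kip/in.
Moment M = P × e = 42.8 × 8.5 = 363.8 kip·in; bending f_b = M/S = 17.05 kip/in.
f_max = √(f_v² + f_b²) = √(2.675² + 17.05²) = 17.26 kip/in.
φr_n = 0.75 × 0.6 × 100 × (0.707 × 0.5) = 15.91 kip/in → NOT adequate.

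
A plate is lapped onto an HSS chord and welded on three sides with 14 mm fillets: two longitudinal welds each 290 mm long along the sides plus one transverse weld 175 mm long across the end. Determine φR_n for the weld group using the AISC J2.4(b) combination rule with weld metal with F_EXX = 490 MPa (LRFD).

φR_n ≈ 1650 kN

t_e = 0.707 × 14 = 9.898 mm.
R_nwl = 0.6 × 490 × 9.898 × 580 × 10⁻³ = 1688 kN (longitudinal, 2 welds).
R_nwt = 0.6 × 490 × 9.898 × 175 × 10⁻³ = 509.3 kN (transverse, base value).
(i) R_nwl + R_nwt = 2197 kN; (ii) 0.85 R_nwl + 1.5 R_nwt = 2199 kN.
R_n = max = 2199 kN [governs: (ii)]; φR_n = 1649 kN.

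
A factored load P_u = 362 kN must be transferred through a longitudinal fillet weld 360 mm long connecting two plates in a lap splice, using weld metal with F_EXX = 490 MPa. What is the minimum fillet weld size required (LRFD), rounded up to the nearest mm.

Total weld length L = 360 mm.
Required throat t_e = P_u / (φ × 0.6 F_EXX × L) = 362 / (0.75 × 0.6 × 490 × 360 × 10⁻³) = 4.56 mm.
Required leg w = t_e / 0.707 = 6.45 mm → use 7 mm.

w = 7 mm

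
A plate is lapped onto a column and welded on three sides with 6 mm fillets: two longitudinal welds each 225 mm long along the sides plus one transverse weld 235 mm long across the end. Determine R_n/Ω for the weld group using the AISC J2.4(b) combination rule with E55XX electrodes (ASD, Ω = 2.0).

R_n/Ω ≈ 514 kN

E55XX → F_EXX = 550 MPa.
t_e = 0.707 × 6 = 4.242 mm.
R_nwl = 0.6 × 550 × 4.242 × 450 × 10⁻³ = 629.9 kN (longitudinal, 2 welds).
R_nwt = 0.6 × 550 × 4.242 × 235 × 10⁻³ = 329 kN (transverse, base value).
(i) R_nwl + R_nwt = 958.9 kN; (ii) 0.85 R_nwl + 1.5 R_nwt = 1029 kN.
R_n = max = 1029 kN [governs: (ii)]; R_n/Ω = 514.4 kN.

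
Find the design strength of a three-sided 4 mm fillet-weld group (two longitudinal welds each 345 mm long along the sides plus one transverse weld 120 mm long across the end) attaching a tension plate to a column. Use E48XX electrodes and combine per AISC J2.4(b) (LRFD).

E48XX → F_EXX = 480 MPa.
t_e = 0.707 × 4 = 2.828 mm.
R_nwl = 0.6 × 480 × 2.828 × 690 × 10⁻³ = 562 kN (longitudinal, 2 welds).
R_nwt = 0.6 × 480 × 2.828 × 120 × 10⁻³ = 97.74 kN (transverse, base value).
(i) R_nwl + R_nwt = 659.7 kN; (ii) 0.85 R_nwl + 1.5 R_nwt = 624.3 kN.
R_n = max = 659.7 kN [governs: (i)]; φR_n = 494.8 kN.

φR_n ≈ 495 kN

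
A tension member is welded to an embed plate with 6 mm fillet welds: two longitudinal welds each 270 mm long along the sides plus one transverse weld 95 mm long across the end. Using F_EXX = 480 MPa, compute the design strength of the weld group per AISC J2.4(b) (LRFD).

φR_n ≈ 582 kN

t_e = 0.707 × 6 = 4.242 mm.
R_nwl = 0.6 × 480 × 4.242 × 540 × 10⁻³ = 659.7 kN (longitudinal, 2 welds).
R_nwt = 0.6 × 480 × 4.242 × 95 × 10⁻³ = 116.1 kN (transverse, base value).
(i) R_nwl + R_nwt = 775.8 kN; (ii) 0.85 R_nwl + 1.5 R_nwt = 734.9 kN.
R_n = max = 775.8 kN [governs: (i)]; φR_n = 581.8 kN.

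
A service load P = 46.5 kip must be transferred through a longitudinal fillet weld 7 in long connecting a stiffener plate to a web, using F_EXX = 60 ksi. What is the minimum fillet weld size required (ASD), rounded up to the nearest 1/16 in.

w = 9/16 in

Total weld length L = 7 in.
Required throat t_e = P × Ω / (0.6 F_EXX × L) = 46.5 × 2.0 / (0.6 × 60 × 7) = 0.369 in.
Required leg w = t_e / 0.707 = 0.522 in → use 9/16 in.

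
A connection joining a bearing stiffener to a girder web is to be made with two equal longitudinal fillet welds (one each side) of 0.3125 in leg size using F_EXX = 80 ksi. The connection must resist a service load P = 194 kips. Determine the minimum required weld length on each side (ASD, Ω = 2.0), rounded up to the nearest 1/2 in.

L = 18.5 in on each side

Throat t_e = 0.707 × 0.3125 = 0.2209 in.
r_n/Ω = (0.6 × 80 × 0.2209) / 2.0 = 5.302 kip/in.
L_req = P / (r_n/Ω) = 194 / 5.302 = 36.59 in total.
Per side: 36.59 / 2 = 18.29 in.
Round up → use L = 18.5 in on each side.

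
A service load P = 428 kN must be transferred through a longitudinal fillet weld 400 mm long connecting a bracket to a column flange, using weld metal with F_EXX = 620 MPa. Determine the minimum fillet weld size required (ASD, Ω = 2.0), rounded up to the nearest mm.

Total weld length L = 400 mm.
Required throat t_e = P × Ω / (0.6 F_EXX × L) = 428 × 2.0 / (0.6 × 620 × 400 × 10⁻³) = 5.753 mm.
Required leg w = t_e / 0.707 = 8.137 mm → use 9 mm.

w = 9 mm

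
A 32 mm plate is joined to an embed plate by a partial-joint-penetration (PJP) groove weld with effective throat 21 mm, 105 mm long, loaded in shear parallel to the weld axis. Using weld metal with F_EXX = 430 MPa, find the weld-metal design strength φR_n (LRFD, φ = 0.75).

Effective throat (given) t_e = 21 mm.
A_we = 21 × 105 = 2205 mm².
F_nw = 0.6 F_EXX = 258 MPa.
φR_n = 0.75 × 258 × 2205 × 10⁻³ = 426.7 kN.

φR_n ≈ 427 kN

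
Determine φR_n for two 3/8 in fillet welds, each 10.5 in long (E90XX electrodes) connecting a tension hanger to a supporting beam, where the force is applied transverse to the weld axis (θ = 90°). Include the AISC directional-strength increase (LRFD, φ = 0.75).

φR_n ≈ 338 kips

E90XX → F_EXX = 90 ksi.
t_e = 0.707 × 0.375 = 0.2651 in; A_we = 0.2651 × 21 = 5.568 in².
Directional factor: 1.0 + 0.5 sin^1.5(90°) = 1.5.
F_nw = 0.6 × 90 × 1.5 = 81 ksi.
φR_n = 0.75 × 81 × 5.568 = 338.2 kips.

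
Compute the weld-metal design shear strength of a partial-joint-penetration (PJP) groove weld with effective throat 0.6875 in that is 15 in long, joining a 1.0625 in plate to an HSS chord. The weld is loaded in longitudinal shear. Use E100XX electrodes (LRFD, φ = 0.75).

E100XX → F_EXX = 100 ksi.
Effective throat (given) t_e = 0.6875 in.
A_we = 0.6875 × 15 = 10.31 in².
F_nw = 0.6 F_EXX = 60 ksi.
φR_n = 0.75 × 60 × 10.31 = 464.1 kips.

φR_n ≈ 464 kips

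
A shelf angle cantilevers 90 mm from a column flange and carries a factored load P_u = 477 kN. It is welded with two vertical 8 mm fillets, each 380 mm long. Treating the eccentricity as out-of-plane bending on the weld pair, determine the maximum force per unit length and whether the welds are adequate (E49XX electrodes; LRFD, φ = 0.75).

E49XX → F_EXX = 490 MPa.
L_w = 2 × 380 = 760 mm; section modulus (unit throat) S = 2 × L²/6 = 48130 mm².
Direct shear f_v = P/L_w = 477×10³/760 = 627.6 N/mm.
Moment M = P × e = 477×10³ × 90 = 42930000 N·mm; bending f_b = M/S = 891.9 N/mm.
f_max = √(f_v² + f_b²) = √(627.6² + 891.9²) = 1091 N/mm.
φr_n = 0.75 × 0.6 × 490 × (0.707 × 8) = 1247 N/mm → adequate.

f_max ≈ 1090 N/mm; adequate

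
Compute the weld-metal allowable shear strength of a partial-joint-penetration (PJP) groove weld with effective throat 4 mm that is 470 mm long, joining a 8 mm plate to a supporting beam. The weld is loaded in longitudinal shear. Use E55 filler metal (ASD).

E55XX → F_EXX = 550 MPa.
Effective throat (given) t_e = 4 mm.
A_we = 4 × 470 = 1880 mm².
F_nw = 0.6 F_EXX = 330 MPa.
R_n/Ω = (330 × 1880) / 2.0 × 10⁻³ = 310.2 kN.

R_n/Ω ≈ 310 kN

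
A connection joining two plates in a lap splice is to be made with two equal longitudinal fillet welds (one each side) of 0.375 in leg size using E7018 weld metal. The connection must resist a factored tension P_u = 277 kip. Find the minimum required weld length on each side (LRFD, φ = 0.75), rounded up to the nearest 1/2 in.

L = 17 in on each side

E70XX → F_EXX = 70 ksi.
Throat t_e = 0.707 × 0.375 = 0.2651 in.
φr_n = 0.75 × 0.6 × 70 × 0.2651 = 8.351 kip/in.
L_req = P_u / φr_n = 277 / 8.351 = 33.17 in total.
Per side: 33.17 / 2 = 16.58 in.
Round up → use L = 17 in on each side.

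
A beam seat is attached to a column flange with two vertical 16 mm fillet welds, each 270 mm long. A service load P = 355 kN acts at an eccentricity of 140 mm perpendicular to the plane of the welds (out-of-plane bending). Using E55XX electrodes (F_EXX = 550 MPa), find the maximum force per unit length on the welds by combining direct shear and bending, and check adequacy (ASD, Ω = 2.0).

f_max ≈ 2150 N/mm; NOT adequate

L_w = 2 × 270 = 540 mm; section modulus (unit throat) S = 2 × L²/6 = 24300 mm².
Direct shear f_v = P/L_w = 355×10³/540 = 657.4 N/mm.
Moment M = P × e = 355×10³ × 140 = 49700000 N·mm; bending f_b = M/S = 2045 N/mm.
f_max = √(f_v² + f_b²) = √(657.4² + 2045²) = 2148 N/mm.
r_n/Ω = (1/2.0) × 0.6 × 550 × (0.707 × 16) = 1866 N/mm → NOT adequate.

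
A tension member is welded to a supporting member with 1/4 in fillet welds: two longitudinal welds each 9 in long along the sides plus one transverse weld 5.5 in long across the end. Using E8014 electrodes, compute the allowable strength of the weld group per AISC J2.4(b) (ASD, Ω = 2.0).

E80XX → F_EXX = 80 ksi.
t_e = 0.707 × 0.25 = 0.1767 in.
R_nwl = 0.6 × 80 × 0.1767 × 18 = 152.7 kips (longitudinal, 2 welds).
R_nwt = 0.6 × 80 × 0.1767 × 5.5 = 46.66 kips (transverse, base value).
(i) R_nwl + R_nwt = 199.4 kips; (ii) 0.85 R_nwl + 1.5 R_nwt = 199.8 kips.
R_n = max = 199.8 kips [governs: (ii)]; R_n/Ω = 99.9 kips.

R_n/Ω ≈ 99.9 kips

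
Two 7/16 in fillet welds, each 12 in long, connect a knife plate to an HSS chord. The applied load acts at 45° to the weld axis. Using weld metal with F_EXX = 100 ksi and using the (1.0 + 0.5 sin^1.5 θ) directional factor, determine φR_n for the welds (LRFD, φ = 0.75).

φR_n ≈ 433 kip

t_e = 0.707 × 0.4375 = 0.3093 in; A_we = 0.3093 × 24 = 7.423 in².
Directional factor: 1.0 + 0.5 sin^1.5(45°) = 1.297.
F_nw = 0.6 × 100 × 1.297 = 77.84 ksi.
φR_n = 0.75 × 77.84 × 7.423 = 433.4 kip.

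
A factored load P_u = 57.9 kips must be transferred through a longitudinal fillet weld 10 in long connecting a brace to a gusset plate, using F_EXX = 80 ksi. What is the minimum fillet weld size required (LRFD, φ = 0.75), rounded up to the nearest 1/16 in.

Total weld length L = 10 in.
Required throat t_e = P_u / (φ × 0.6 F_EXX × L) = 57.9 / (0.75 × 0.6 × 80 × 10) = 0.1608 in.
Required leg w = t_e / 0.707 = 0.2275 in → use 1/4 in.

w = 1/4 in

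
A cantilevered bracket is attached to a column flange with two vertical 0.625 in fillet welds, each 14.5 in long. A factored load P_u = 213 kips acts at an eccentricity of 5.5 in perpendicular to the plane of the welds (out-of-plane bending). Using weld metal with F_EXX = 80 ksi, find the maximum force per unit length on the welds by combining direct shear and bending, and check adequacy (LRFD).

f_max ≈ 18.3 kip/in; NOT adequate

L_w = 2 × 14.5 = 29 in; section modulus (unit throat) S = 2 × L²/6 = 70.08 in².
Direct shear f_v = P/L_w = 213/29 = 7.345 kip/in.
Moment M = P × e = 213 × 5.5 = 1171.5 kip·in; bending f_b = M/S = 16.72 kip/in.
f_max = √(f_v² + f_b²) = √(7.345² + 16.72²) = 18.26 kip/in.
φr_n = 0.75 × 0.6 × 80 × (0.707 × 0.625) = 15.91 kip/in → NOT adequate.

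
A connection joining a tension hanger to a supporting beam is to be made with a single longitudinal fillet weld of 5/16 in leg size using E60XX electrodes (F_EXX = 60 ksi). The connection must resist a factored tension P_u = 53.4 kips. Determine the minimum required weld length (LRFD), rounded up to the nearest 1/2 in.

L = 9 in

Throat t_e = 0.707 × 0.3125 = 0.2209 in.
φr_n = 0.75 × 0.6 × 60 × 0.2209 = 5.965 kips/in.
L_req = P_u / φr_n = 53.4 / 5.965 = 8.952 in total.
Round up → use L = 9 in.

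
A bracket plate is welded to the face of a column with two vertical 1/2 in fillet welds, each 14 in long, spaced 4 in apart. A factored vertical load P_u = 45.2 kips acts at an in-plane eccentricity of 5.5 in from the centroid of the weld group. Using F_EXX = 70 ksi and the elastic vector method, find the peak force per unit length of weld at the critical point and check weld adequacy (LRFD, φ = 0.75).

Total weld length L_w = 28 in. Treat welds as unit-width lines.
Polar moment about centroid: J = 2[d³/12 + d(b/2)²] = 2[14³/12 + 14×2²] = 569.3 in³.
Direct shear f_v = P/L_w = 45.2 / 28 = 1.614 kip/in (vertical).
Torsion M = P·e = 45.2 × 5.5 = 248.6 kip·in.
Critical point at (x, y) = (2, 7) from centroid. f_tx = M·y/J = 3.057 kip/in; f_ty = M·x/J = 0.8733 kip/in.
Resultant f_max = √[f_tx² + (f_v + f_ty)²] = √[3.057² + (1.614 + 0.8733)²] = 3.941 kip/in.
Capacity per unit length: φr_n = 0.75 × 0.6 × 70 × (0.707 × 0.5) = 11.14 kip/in.
3.941 ≤ 11.14 → adequate.

f_max ≈ 3.94 kip/in; adequate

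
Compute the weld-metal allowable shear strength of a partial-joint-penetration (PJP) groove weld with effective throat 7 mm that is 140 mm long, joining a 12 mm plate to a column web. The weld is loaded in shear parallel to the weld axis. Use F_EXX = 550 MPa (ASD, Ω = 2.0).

R_n/Ω ≈ 162 kN

Effective throat (given) t_e = 7 mm.
A_we = 7 × 140 = 980 mm².
F_nw = 0.6 F_EXX = 330 MPa.
R_n/Ω = (330 × 980) / 2.0 × 10⁻³ = 161.7 kN.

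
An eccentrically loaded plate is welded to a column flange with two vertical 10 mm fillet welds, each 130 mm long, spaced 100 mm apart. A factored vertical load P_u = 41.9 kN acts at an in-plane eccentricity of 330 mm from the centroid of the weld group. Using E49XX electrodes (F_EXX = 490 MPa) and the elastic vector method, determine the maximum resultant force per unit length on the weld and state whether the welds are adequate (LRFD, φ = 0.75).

f_max ≈ 1220 N/mm; adequate

Total weld length L_w = 260 mm. Treat welds as unit-width lines.
Polar moment about centroid: J = 2[d³/12 + d(b/2)²] = 2[130³/12 + 130×50²] = 1016000 mm³.
Direct shear f_v = P/L_w = 41.9×10³ / 260 = 161.2 N/mm (vertical).
Torsion M = P·e = 41.9×10³ × 330 = 13827000 N·mm.
Critical point at (x, y) = (50, 65) from centroid. f_tx = M·y/J = 884.5 N/mm; f_ty = M·x/J = 680.4 N/mm.
Resultant f_max = √[f_tx² + (f_v + f_ty)²] = √[884.5² + (161.2 + 680.4)²] = 1221 N/mm.
Capacity per unit length: φr_n = 0.75 × 0.6 × 490 × (0.707 × 10) = 1559 N/mm.
1221 ≤ 1559 → adequate.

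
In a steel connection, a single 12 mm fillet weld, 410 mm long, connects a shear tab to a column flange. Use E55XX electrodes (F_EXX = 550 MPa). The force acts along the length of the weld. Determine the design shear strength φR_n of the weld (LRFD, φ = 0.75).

φR_n ≈ 861 kN

Effective throat t_e = 0.707 × 12 = 8.484 mm.
Total length L = 410 mm; A_we = 8.484 × 410 = 3478 mm².
F_nw = 0.6 F_EXX = 0.6 × 550 = 330 MPa.
φR_n = 0.75 × 330 × 3478 × 10⁻³ = 860.9 kN.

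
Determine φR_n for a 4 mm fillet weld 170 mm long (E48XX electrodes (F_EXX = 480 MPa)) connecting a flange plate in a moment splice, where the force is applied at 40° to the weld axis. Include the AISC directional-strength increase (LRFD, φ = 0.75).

t_e = 0.707 × 4 = 2.828 mm; A_we = 2.828 × 170 = 480.8 mm².
Directional factor: 1.0 + 0.5 sin^1.5(40°) = 1.258.
F_nw = 0.6 × 480 × 1.258 = 362.2 MPa.
φR_n = 0.75 × 362.2 × 480.8 × 10⁻³ = 130.6 kN.

φR_n ≈ 131 kN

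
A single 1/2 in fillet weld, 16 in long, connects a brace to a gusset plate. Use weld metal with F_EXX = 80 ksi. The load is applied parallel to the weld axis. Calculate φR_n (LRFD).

Effective throat t_e = 0.707 × 0.5 = 0.3535 in.
Total length L = 16 in; A_we = 0.3535 × 16 = 5.656 in².
F_nw = 0.6 F_EXX = 0.6 × 80 = 48 ksi.
φR_n = 0.75 × 48 × 5.656 = 203.6 kip.

φR_n ≈ 204 kip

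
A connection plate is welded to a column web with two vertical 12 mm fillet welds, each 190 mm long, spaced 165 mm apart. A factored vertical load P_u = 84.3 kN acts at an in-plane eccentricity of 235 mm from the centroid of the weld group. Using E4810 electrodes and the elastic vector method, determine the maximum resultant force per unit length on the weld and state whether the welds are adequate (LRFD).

f_max ≈ 831 N/mm; adequate

E48XX → F_EXX = 480 MPa.
Total weld length L_w = 380 mm. Treat welds as unit-width lines.
Polar moment about centroid: J = 2[d³/12 + d(b/2)²] = 2[190³/12 + 190×82.5²] = 3730000 mm³.
Direct shear f_v = P/L_w = 84.3×10³ / 380 = 221.8 N/mm (vertical).
Torsion M = P·e = 84.3×10³ × 235 = 19810000 N·mm.
Critical point at (x, y) = (82.5, 95) from centroid. f_tx = M·y/J = 504.6 N/mm; f_ty = M·x/J = 438.2 N/mm.
Resultant f_max = √[f_tx² + (f_v + f_ty)²] = √[504.6² + (221.8 + 438.2)²] = 830.9 N/mm.
Capacity per unit length: φr_n = 0.75 × 0.6 × 480 × (0.707 × 12) = 1833 N/mm.
830.9 ≤ 1833 → adequate.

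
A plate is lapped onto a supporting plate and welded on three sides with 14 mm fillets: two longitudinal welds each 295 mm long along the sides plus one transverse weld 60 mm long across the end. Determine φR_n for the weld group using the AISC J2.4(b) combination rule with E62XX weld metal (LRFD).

E62XX → F_EXX = 620 MPa.
t_e = 0.707 × 14 = 9.898 mm.
R_nwl = 0.6 × 620 × 9.898 × 590 × 10⁻³ = 2172 kN (longitudinal, 2 welds).
R_nwt = 0.6 × 620 × 9.898 × 60 × 10⁻³ = 220.9 kN (transverse, base value).
(i) R_nwl + R_nwt = 2393 kN; (ii) 0.85 R_nwl + 1.5 R_nwt = 2178 kN.
R_n = max = 2393 kN [governs: (i)]; φR_n = 1795 kN.

φR_n ≈ 1800 kN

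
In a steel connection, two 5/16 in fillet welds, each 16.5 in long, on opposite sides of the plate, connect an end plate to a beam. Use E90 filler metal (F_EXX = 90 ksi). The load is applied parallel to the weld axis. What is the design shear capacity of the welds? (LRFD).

Effective throat t_e = 0.707 × 0.3125 = 0.2209 in.
Total length L = 33 in; A_we = 0.2209 × 33 = 7.291 in².
F_nw = 0.6 F_EXX = 0.6 × 90 = 54 ksi.
φR_n = 0.75 × 54 × 7.291 = 295.3 kip.

φR_n ≈ 295 kip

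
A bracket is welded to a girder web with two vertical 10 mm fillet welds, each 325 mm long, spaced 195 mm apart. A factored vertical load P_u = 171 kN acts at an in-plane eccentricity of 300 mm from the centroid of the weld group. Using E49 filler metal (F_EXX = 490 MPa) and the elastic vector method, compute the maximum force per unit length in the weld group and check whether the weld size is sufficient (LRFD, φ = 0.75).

f_max ≈ 979 N/mm; adequate

Total weld length L_w = 650 mm. Treat welds as unit-width lines.
Polar moment about centroid: J = 2[d³/12 + d(b/2)²] = 2[325³/12 + 325×97.5²] = 11900000 mm³.
Direct shear f_v = P/L_w = 171×10³ / 650 = 263.1 N/mm (vertical).
Torsion M = P·e = 171×10³ × 300 = 51300000 N·mm.
Critical point at (x, y) = (97.5, 162.5) from centroid. f_tx = M·y/J = 700.5 N/mm; f_ty = M·x/J = 420.3 N/mm.
Resultant f_max = √[f_tx² + (f_v + f_ty)²] = √[700.5² + (263.1 + 420.3)²] = 978.6 N/mm.
Capacity per unit length: φr_n = 0.75 × 0.6 × 490 × (0.707 × 10) = 1559 N/mm.
978.6 ≤ 1559 → adequate.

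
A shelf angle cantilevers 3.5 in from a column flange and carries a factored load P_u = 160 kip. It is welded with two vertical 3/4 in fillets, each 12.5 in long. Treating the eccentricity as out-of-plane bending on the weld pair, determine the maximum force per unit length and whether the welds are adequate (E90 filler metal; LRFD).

E90XX → F_EXX = 90 ksi.
L_w = 2 × 12.5 = 25 in; section modulus (unit throat) S = 2 × L²/6 = 52.08 in².
Direct shear f_v = P/L_w = 160/25 = 6.4 kip/in.
Moment M = P × e = 160 × 3.5 = 560 kip·in; bending f_b = M/S = 10.75 kip/in.
f_max = √(f_v² + f_b²) = √(6.4² + 10.75²) = 12.51 kip/in.
φr_n = 0.75 × 0.6 × 90 × (0.707 × 0.75) = 21.48 kip/in → adequate.

f_max ≈ 12.5 kip/in; adequate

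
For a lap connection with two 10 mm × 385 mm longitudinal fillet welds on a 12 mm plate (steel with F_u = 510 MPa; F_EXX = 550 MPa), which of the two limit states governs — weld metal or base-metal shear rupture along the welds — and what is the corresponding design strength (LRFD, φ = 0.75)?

t_e = 0.707 × 10 = 7.07 mm; L = 770 mm.
Weld metal: φR_n = 0.75 × 0.6 × 550 × 7.07 × 770 × 10⁻³ = 1347 kN.
Base metal (shear rupture): φR_n = 0.75 × 0.6 × 510 × 12 × 770 × 10⁻³ = 2121 kN.
Governing: weld metal.

φR_n ≈ 1350 kN (weld metal governs)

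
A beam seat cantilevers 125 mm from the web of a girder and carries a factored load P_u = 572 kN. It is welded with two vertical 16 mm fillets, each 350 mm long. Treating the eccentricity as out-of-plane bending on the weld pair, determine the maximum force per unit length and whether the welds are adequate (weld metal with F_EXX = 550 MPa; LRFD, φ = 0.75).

f_max ≈ 1930 N/mm; adequate

L_w = 2 × 350 = 700 mm; section modulus (unit throat) S = 2 × L²/6 = 40830 mm².
Direct shear f_v = P/L_w = 572×10³/700 = 817.1 N/mm.
Moment M = P × e = 572×10³ × 125 = 71500000 N·mm; bending f_b = M/S = 1751 N/mm.
f_max = √(f_v² + f_b²) = √(817.1² + 1751²) = 1932 N/mm.
φr_n = 0.75 × 0.6 × 550 × (0.707 × 16) = 2800 N/mm → adequate.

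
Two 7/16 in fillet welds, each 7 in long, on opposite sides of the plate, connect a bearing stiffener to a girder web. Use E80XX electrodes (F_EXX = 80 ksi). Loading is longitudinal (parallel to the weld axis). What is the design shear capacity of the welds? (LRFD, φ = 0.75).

Effective throat t_e = 0.707 × 0.4375 = 0.3093 in.
Total length L = 14 in; A_we = 0.3093 × 14 = 4.33 in².
F_nw = 0.6 F_EXX = 0.6 × 80 = 48 ksi.
φR_n = 0.75 × 48 × 4.33 = 155.9 kip.

φR_n ≈ 156 kip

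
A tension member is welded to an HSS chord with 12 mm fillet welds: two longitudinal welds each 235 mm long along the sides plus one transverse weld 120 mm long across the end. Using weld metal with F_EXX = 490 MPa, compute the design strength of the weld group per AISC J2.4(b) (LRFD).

φR_n ≈ 1100 kN

t_e = 0.707 × 12 = 8.484 mm.
R_nwl = 0.6 × 490 × 8.484 × 470 × 10⁻³ = 1172 kN (longitudinal, 2 welds).
R_nwt = 0.6 × 490 × 8.484 × 120 × 10⁻³ = 299.3 kN (transverse, base value).
(i) R_nwl + R_nwt = 1472 kN; (ii) 0.85 R_nwl + 1.5 R_nwt = 1445 kN.
R_n = max = 1472 kN [governs: (i)]; φR_n = 1104 kN.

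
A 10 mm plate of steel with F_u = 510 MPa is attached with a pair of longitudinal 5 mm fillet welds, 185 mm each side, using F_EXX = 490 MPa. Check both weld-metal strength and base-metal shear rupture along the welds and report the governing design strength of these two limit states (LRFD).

φR_n ≈ 288 kN (weld metal governs)

t_e = 0.707 × 5 = 3.535 mm; L = 370 mm.
Weld metal: φR_n = 0.75 × 0.6 × 490 × 3.535 × 370 × 10⁻³ = 288.4 kN.
Base metal (shear rupture): φR_n = 0.75 × 0.6 × 510 × 10 × 370 × 10⁻³ = 849.2 kN.
Governing: weld metal.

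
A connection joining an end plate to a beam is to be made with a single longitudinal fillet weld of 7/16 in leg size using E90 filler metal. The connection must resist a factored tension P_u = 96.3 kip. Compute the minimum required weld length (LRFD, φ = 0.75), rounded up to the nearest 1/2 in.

E90XX → F_EXX = 90 ksi.
Throat t_e = 0.707 × 0.4375 = 0.3093 in.
φr_n = 0.75 × 0.6 × 90 × 0.3093 = 12.53 kip/in.
L_req = P_u / φr_n = 96.3 / 12.53 = 7.687 in total.
Round up → use L = 8 in.

L = 8 in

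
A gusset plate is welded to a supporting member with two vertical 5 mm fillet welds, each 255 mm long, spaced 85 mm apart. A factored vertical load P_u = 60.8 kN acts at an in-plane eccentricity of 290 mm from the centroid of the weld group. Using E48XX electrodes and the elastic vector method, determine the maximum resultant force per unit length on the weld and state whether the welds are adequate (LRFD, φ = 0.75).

E48XX → F_EXX = 480 MPa.
Total weld length L_w = 510 mm. Treat welds as unit-width lines.
Polar moment about centroid: J = 2[d³/12 + d(b/2)²] = 2[255³/12 + 255×42.5²] = 3685000 mm³.
Direct shear f_v = P/L_w = 60.8×10³ / 510 = 119.2 N/mm (vertical).
Torsion M = P·e = 60.8×10³ × 290 = 17632000 N·mm.
Critical point at (x, y) = (42.5, 127.5) from centroid. f_tx = M·y/J = 610.1 N/mm; f_ty = M·x/J = 203.4 N/mm.
Resultant f_max = √[f_tx² + (f_v + f_ty)²] = √[610.1² + (119.2 + 203.4)²] = 690.1 N/mm.
Capacity per unit length: φr_n = 0.75 × 0.6 × 480 × (0.707 × 5) = 763.6 N/mm.
690.1 ≤ 763.6 → adequate.

f_max ≈ 690 N/mm; adequate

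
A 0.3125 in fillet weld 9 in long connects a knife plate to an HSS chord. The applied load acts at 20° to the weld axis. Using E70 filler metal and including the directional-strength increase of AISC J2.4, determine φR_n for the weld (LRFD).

φR_n ≈ 68.9 kips

E70XX → F_EXX = 70 ksi.
t_e = 0.707 × 0.3125 = 0.2209 in; A_we = 0.2209 × 9 = 1.988 in².
Directional factor: 1.0 + 0.5 sin^1.5(20°) = 1.1.
F_nw = 0.6 × 70 × 1.1 = 46.2 ksi.
φR_n = 0.75 × 46.2 × 1.988 = 68.9 kips.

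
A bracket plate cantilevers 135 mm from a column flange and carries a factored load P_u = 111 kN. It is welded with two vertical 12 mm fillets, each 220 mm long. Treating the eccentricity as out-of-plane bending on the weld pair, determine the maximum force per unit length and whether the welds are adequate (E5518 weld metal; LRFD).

f_max ≈ 962 N/mm; adequate

E55XX → F_EXX = 550 MPa.
L_w = 2 × 220 = 440 mm; section modulus (unit throat) S = 2 × L²/6 = 16130 mm².
Direct shear f_v = P/L_w = 111×10³/440 = 252.3 N/mm.
Moment M = P × e = 111×10³ × 135 = 14985000 N·mm; bending f_b = M/S = 928.8 N/mm.
f_max = √(f_v² + f_b²) = √(252.3² + 928.8²) = 962.5 N/mm.
φr_n = 0.75 × 0.6 × 550 × (0.707 × 12) = 2100 N/mm → adequate.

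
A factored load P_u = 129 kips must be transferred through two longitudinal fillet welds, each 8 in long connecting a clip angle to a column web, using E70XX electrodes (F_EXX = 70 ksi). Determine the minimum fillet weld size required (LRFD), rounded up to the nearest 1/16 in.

Total weld length L = 16 in.
Required throat t_e = P_u / (φ × 0.6 F_EXX × L) = 129 / (0.75 × 0.6 × 70 × 16) = 0.256 in.
Required leg w = t_e / 0.707 = 0.362 in → use 3/8 in.

w = 3/8 in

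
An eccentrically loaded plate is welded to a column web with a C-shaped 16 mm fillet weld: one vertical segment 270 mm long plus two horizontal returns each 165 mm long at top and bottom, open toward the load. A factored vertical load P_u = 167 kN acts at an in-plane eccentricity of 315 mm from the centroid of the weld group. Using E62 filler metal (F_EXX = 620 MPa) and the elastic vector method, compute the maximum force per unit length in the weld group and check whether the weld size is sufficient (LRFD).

f_max ≈ 1210 N/mm; adequate

Total weld length L_w = 600 mm. Treat welds as unit-width lines.
Centroid: x̄ = 2×165×82.5 / 600 = 45.38 mm from the vertical weld.
Polar moment about centroid: J = I_x + I_y = [270³/12 + 2×165×135²] + [270×45.38² + 2(165³/12 + 165×37.12²)] = 9414000 mm³.
Direct shear f_v = P/L_w = 167×10³ / 600 = 278.3 N/mm (vertical).
Torsion M = P·e = 167×10³ × 315 = 52605000 N·mm.
Critical point at (x, y) = (119.6, 135) from centroid. f_tx = M·y/J = 754.4 N/mm; f_ty = M·x/J = 668.5 N/mm.
Resultant f_max = √[f_tx² + (f_v + f_ty)²] = √[754.4² + (278.3 + 668.5)²] = 1211 N/mm.
Capacity per unit length: φr_n = 0.75 × 0.6 × 620 × (0.707 × 16) = 3156 N/mm.
1211 ≤ 3156 → adequate.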